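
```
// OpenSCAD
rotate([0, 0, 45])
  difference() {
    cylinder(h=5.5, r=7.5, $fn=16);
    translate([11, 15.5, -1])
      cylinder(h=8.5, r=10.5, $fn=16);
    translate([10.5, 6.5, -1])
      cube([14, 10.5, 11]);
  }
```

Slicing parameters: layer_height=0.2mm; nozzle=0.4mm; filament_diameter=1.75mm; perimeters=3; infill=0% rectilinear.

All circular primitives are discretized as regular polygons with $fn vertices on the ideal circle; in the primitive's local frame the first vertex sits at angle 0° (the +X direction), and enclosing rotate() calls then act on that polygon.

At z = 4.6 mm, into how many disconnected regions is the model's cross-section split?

1

At z = 4.6 mm: the r=7.5 cylinder contributes a regular 16-gon of circumradius 7.5; the r=10.5 cylinder at (11, 15.5) gives a regular 16-gon of circumradius 10.5 (constant along its height); the cube at (10.5, 6.5) is present — its section is the full 14×10.5 rectangle; Subtracting the remaining from the first: starting from the r=7.5 cylinder, the r=10.5 cylinder at (11, 15.5) misses the remaining region (no effect); the 14×10.5 cube at (10.5, 6.5) misses the remaining region (no effect) — 1 connected region; (whole slice rotated 45° about Z — lengths, areas and connectivity unchanged). The result has 1 disconnected region.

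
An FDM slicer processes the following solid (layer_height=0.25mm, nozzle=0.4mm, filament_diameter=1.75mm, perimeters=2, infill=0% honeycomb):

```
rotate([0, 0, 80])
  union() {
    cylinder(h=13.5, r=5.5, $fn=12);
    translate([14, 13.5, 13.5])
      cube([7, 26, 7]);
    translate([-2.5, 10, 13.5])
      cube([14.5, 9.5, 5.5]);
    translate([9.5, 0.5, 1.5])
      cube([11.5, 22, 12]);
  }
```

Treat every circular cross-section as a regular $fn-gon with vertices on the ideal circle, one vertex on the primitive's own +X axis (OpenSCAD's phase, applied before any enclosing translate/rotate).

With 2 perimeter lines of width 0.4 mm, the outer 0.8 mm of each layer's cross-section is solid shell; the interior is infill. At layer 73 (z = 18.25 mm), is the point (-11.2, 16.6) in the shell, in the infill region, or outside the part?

At z = 18.25 mm: the cylinder is absent (z outside [0, 13.5]); the cube at (14, 13.5) (footprint 7×26) is included at this height; the cube at (-2.5, 10) is present — its section is the full 14.5×9.5 rectangle; the cube at (9.5, 0.5) is absent (z outside [1.5, 13.5]); Taking the union: the 2 present regions are separate (no shared area or edge), so areas and boundary lengths simply add and each stays a separate island — 2 connected regions; (whole slice rotated 80° about Z — lengths, areas and connectivity unchanged). Overall, the cross-section has 2 separate islands. Undo the 80° rotation: the query point maps to (14.403, 13.912) in the un-rotated model frame. The nearest boundary edge runs (14.00, 13.50)→(14.00, 39.50); distance from the point to it = 0.40 mm. (Shell/infill is judged within the island containing the point — the largest one.) The point is inside the cross-section, 0.40 mm from the nearest boundary — within the 0.8 mm shell band (2 × 0.4).

shell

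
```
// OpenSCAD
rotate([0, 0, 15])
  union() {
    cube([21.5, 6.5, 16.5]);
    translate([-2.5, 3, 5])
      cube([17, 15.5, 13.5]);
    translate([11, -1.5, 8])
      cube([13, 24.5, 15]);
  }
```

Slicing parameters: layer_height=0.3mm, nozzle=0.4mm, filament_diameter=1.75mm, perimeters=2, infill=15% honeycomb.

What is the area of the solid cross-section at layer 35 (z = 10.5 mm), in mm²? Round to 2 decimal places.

At z = 10.5 mm: the cube (footprint 21.5×6.5) is included at this height (area 139.75 mm²); the cube at (-2.5, 3) is present — its section is the full 17×15.5 rectangle (area 263.50 mm²); the 13×24.5 cube at (11, -1.5) contributes its full rectangle (area 318.50 mm²); Merging all regions: the regions partially overlap — summed areas 721.75 mm² minus the doubly-counted overlap 161.00 mm² gives 560.75 mm² — area = 560.75 mm²; (rotated 15° about Z; rotation is an isometry so areas/perimeters/island counts are preserved). Overall, the cross-section is a single solid region. Net area = 560.75 mm².

560.75 mm²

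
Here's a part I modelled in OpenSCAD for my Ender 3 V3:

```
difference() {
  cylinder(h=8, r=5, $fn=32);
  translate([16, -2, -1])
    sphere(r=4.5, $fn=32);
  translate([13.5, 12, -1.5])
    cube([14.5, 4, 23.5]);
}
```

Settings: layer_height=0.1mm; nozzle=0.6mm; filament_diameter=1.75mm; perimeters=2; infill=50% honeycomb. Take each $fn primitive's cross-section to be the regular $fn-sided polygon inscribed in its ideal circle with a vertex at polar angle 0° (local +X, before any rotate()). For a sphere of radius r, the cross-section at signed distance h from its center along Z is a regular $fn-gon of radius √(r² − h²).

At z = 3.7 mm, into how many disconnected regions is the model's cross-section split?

1

At z = 3.7 mm: the cylinder: section is a regular 32-gon, circumradius r=5; the sphere at (16, -2) is absent (|z−center|=4.700 > r=4.5); the cube at (13.5, 12) (footprint 14.5×4) is included at this height; Subtracting the remaining from the first: starting from the r=5 cylinder, the 14.5×4 cube at (13.5, 12) misses the remaining region (no effect) — 1 connected region. The result has 1 disconnected region.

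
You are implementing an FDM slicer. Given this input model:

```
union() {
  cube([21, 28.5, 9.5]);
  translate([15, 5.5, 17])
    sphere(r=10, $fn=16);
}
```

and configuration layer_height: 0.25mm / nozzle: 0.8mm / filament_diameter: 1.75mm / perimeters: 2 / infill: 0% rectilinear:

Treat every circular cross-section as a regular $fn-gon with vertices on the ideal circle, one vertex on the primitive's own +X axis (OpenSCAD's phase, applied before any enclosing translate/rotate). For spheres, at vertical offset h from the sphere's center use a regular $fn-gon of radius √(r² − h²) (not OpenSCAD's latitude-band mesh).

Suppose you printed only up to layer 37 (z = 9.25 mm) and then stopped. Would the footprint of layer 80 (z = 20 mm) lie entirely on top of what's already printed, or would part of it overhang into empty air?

Compare the two slices. At z = 9.25: the cube is present — its section is the full 21×28.5 rectangle (area 598.50 mm²); the r=10 sphere at (15, 5.5) slices to a regular 16-gon of circumradius 6.320 (√(r²−h²) with h=7.75 from center) (area = (16/2)·6.320²·sin(360°/16) = 122.27 mm²); Combining (union): the regions partially overlap — summed areas 720.77 mm² minus the doubly-counted overlap 118.78 mm² gives 601.99 mm² — area = 601.99 mm². At z = 20: the cube is not intersected at this z (z outside [0, 9.5]); the sphere at (15, 5.5): section is a regular 16-gon, circumradius = √(r²−h²) = √(10²−3²) = 9.539 (area = (16/2)·9.539²·sin(360°/16) = 278.59 mm²); Combining (union): only the r=10 sphere at (15, 5.5) is present, so the union is just that shape — area = 278.59 mm². Checking containment: at z = 20 the cross-section extends beyond the z = 9.25 cross-section by about 71.44 mm².

part overhangs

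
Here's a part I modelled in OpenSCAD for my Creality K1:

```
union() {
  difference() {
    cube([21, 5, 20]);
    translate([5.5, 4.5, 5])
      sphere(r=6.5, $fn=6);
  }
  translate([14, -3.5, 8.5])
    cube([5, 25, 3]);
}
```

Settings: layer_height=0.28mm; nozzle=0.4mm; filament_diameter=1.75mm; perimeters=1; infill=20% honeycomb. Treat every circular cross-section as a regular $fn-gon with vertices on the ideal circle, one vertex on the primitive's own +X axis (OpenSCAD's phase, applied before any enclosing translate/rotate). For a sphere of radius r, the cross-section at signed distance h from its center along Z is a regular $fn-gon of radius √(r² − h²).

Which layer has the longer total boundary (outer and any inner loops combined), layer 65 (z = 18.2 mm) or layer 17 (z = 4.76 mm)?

Layer 65 (z = 18.2): the cube is present — its section is the full 21×5 rectangle (perimeter 52.00 mm); the sphere at (5.5, 4.5) is not intersected at this z (|z−center|=13.200 > r=6.5); Subtracting the remaining from the first: none of the subtracted shapes is present at this height, so the 21×5 cube is unchanged — boundary = 52.00 mm; the cube at (14, -3.5) is not intersected at this z (z outside [8.5, 11.5]); Combining (union): only the result so far is present, so the union is just that shape — boundary = 52.00 mm. So its perimeter = 52.00 mm. Layer 17 (z = 4.76): the cube is present — its section is the full 21×5 rectangle (perimeter 52.00 mm); the sphere at (5.5, 4.5): section is a regular 6-gon, circumradius = √(r²−h²) = √(6.5²−0.24²) = 6.496 (perimeter = 2·6·6.496·sin(180°/6) = 38.97 mm); Subtracting the remaining from the first: starting from the 21×5 cube, the r=6.5 sphere at (5.5, 4.5) partially overlaps it — only the 51.84 mm² overlap (of its 109.62 mm²) is removed, clipping the outline — boundary = 39.25 mm; the cube at (14, -3.5) is not intersected at this z (z outside [8.5, 11.5]); Combining (union): only that combined region is present, so the union is just that shape — boundary = 39.25 mm. So its perimeter = 39.25 mm. Layer 65 is larger (52.00 vs 39.25 mm).

layer 65 (z = 18.2 mm)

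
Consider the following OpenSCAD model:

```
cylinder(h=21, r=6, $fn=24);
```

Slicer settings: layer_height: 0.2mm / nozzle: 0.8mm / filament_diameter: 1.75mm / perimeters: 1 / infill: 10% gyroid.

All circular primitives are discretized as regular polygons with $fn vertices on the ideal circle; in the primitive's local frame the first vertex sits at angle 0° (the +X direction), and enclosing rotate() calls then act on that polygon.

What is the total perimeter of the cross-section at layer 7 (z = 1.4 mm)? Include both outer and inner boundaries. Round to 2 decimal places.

37.59 mm

At z = 1.4 mm: the r=6 cylinder contributes a regular 24-gon of circumradius 6 (perimeter = 2·24·6.000·sin(180°/24) = 37.59 mm). Overall, the cross-section is a single solid region. Total boundary length (outer) = 37.59 mm.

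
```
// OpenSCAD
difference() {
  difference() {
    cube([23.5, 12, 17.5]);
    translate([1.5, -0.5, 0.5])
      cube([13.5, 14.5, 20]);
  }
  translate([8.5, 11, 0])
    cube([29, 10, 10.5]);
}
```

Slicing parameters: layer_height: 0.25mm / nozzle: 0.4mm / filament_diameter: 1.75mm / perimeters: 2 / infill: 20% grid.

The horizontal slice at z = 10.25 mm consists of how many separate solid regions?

2

At z = 10.25 mm: the 23.5×12 cube contributes its full rectangle; the 13.5×14.5 cube at (1.5, -0.5) contributes its full rectangle; After the difference (first − rest): starting from the 23.5×12 cube, the 13.5×14.5 cube at (1.5, -0.5) partially overlaps it — only the 162.00 mm² overlap (of its 195.75 mm²) is removed, clipping the outline — 2 connected regions; the 29×10 cube at (8.5, 11) contributes its full rectangle; Taking the first minus the rest: starting from that combined region, the 29×10 cube at (8.5, 11) partially overlaps it — only the 8.50 mm² overlap (of its 290.00 mm²) is removed, clipping the outline — 2 connected regions. The result has 2 disconnected regions.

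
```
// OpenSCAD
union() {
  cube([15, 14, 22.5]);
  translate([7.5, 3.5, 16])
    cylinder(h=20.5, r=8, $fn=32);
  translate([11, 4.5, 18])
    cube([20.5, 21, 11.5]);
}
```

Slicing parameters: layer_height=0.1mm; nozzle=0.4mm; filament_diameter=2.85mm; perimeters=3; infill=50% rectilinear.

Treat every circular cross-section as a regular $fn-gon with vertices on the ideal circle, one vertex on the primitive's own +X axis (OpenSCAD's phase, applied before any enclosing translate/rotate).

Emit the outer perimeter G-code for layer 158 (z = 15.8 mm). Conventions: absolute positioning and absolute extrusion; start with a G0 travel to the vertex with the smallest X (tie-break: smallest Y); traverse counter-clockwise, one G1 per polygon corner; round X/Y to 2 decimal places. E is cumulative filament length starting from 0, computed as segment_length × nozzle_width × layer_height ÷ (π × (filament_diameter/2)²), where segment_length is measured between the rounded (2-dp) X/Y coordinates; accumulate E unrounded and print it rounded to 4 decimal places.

At z = 15.8 mm: the cube (footprint 15×14) is included at this height; the cylinder at (7.5, 3.5) is absent (z outside [16, 36.5]); the cube at (11, 4.5) does not reach this height (z outside [18, 29.5]); Combining (union): only the 15×14 cube is present, so the union is just that shape — 1 connected region. The outline is a single polygon with 4 vertices. Extrusion per mm of travel: 0.4 × 0.1 / (π × 1.425²) = 0.006270. Accumulating E over each segment gives final E = 0.3637.

G0 X0.00 Y0.00 Z15.80
G1 X15.00 Y0.00 E0.0941
G1 X15.00 Y14.00 E0.1818
G1 X0.00 Y14.00 E0.2759
G1 X0.00 Y0.00 E0.3637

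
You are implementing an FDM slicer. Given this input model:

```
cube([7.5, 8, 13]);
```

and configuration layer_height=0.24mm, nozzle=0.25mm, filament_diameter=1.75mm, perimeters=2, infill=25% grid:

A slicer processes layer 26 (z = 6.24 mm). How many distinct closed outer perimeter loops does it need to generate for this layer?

1

At z = 6.24 mm: the cube (footprint 7.5×8) is included at this height. The result has 1 disconnected region.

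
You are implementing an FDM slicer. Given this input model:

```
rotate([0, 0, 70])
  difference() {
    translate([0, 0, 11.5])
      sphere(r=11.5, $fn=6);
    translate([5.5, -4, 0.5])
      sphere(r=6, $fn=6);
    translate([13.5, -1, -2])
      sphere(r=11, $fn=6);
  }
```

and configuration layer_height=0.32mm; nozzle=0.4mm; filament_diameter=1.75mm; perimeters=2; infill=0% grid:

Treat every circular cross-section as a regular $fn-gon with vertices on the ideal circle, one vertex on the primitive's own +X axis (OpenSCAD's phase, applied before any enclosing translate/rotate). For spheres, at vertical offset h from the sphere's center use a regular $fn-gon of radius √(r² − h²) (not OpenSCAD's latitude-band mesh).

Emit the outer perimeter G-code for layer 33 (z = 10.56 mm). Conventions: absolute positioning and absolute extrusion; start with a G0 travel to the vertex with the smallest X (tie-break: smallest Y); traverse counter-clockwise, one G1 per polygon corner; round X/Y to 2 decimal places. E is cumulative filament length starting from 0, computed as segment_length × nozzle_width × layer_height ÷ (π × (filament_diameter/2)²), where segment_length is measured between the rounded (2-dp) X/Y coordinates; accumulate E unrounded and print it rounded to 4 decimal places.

G0 X-11.29 Y-1.99 Z10.56
G1 X-3.92 Y-10.77 E0.6100
G1 X7.37 Y-8.78 E1.2201
G1 X11.29 Y1.99 E1.8300
G1 X3.92 Y10.77 E2.4401
G1 X-7.37 Y8.78 E3.0501
G1 X-11.29 Y-1.99 E3.6600

At z = 10.56 mm: the r=11.5 sphere slices to a regular 6-gon of circumradius 11.462 (√(r²−h²) with h=0.94 from center); the sphere at (5.5, -4) is not intersected at this z (|z−center|=10.060 > r=6); the sphere at (13.5, -1) is not intersected at this z (|z−center|=12.560 > r=11); After the difference (first − rest): none of the subtracted shapes is present at this height, so the r=11.5 sphere is unchanged — 1 connected region; (rotated 70° about Z; rotation is an isometry so areas/perimeters/island counts are preserved). The outline is a single polygon with 6 vertices. Extrusion per mm of travel: 0.4 × 0.32 / (π × 0.875²) = 0.053216. Accumulating E over each segment gives final E = 3.6600.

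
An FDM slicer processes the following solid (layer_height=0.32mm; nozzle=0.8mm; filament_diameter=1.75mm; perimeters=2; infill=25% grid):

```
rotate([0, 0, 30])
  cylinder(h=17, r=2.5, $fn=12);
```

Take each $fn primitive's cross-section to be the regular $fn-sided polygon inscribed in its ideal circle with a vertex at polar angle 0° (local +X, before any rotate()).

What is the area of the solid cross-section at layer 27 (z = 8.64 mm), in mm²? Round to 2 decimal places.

At z = 8.64 mm: the cylinder: section is a regular 12-gon, circumradius r=2.5 (area = (12/2)·2.500²·sin(360°/12) = 18.75 mm²); (rotated 30° about Z; rotation is an isometry so areas/perimeters/island counts are preserved). Overall, the cross-section is a single solid region. Net area = 18.75 mm².

18.75 mm²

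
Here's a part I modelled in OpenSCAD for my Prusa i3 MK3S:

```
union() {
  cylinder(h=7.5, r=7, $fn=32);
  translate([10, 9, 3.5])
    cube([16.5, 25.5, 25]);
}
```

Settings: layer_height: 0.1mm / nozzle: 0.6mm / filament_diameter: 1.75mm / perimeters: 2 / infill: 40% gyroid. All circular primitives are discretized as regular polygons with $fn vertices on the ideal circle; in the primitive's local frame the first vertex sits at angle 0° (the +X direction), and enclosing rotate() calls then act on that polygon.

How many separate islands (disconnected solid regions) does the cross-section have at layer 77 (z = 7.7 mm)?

1

At z = 7.7 mm: the cylinder is absent (z outside [0, 7.5]); the 16.5×25.5 cube at (10, 9) contributes its full rectangle; Taking the union: only the 16.5×25.5 cube at (10, 9) is present, so the union is just that shape — 1 connected region. Overall, the cross-section is a single solid region. Island count = 1.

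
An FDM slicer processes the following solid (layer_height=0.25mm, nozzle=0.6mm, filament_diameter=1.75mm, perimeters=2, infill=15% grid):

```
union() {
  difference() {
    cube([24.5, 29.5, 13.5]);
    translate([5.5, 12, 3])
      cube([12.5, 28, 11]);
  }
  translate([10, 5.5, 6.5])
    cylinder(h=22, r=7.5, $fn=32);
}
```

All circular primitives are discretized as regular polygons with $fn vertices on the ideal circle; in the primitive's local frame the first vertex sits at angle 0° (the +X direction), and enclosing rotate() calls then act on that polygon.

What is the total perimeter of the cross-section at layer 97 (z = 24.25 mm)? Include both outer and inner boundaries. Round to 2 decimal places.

At z = 24.25 mm: the cube is absent (z outside [0, 13.5]); the cube at (5.5, 12) is absent (z outside [3, 14]); Taking the first minus the rest: the first operand is absent here, so nothing remains; the r=7.5 cylinder at (10, 5.5) contributes a regular 32-gon of circumradius 7.5 (perimeter = 2·32·7.500·sin(180°/32) = 47.05 mm); Taking the union: only the r=7.5 cylinder at (10, 5.5) is present, so the union is just that shape — boundary = 47.05 mm. Overall, the cross-section is a single solid region. Total boundary length (outer) = 47.05 mm.

47.05 mm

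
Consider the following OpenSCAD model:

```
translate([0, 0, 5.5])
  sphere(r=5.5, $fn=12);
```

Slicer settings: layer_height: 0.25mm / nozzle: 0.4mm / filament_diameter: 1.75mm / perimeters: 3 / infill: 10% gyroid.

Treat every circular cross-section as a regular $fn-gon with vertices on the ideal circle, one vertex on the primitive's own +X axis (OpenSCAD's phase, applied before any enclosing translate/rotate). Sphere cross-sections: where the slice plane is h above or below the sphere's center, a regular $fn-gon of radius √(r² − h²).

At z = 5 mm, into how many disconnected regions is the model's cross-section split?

1

At z = 5 mm: the r=5.5 sphere contributes a regular 12-gon of circumradius √(5.5²−0.5²) = 5.477. The result has 1 disconnected region.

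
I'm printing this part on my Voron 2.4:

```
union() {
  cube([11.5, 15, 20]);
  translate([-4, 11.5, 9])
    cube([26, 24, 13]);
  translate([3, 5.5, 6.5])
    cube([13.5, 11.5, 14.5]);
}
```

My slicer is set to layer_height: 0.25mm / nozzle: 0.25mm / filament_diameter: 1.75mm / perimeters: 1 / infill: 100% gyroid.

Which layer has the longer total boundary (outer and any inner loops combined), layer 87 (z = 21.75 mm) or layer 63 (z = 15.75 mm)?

Layer 87 (z = 21.75): the cube is absent (z outside [0, 20]); the cube at (-4, 11.5) (footprint 26×24) is included at this height (perimeter 100.00 mm); the cube at (3, 5.5) does not reach this height (z outside [6.5, 21]); Taking the union: only the 26×24 cube at (-4, 11.5) is present, so the union is just that shape — boundary = 100.00 mm. So its perimeter = 100.00 mm. Layer 63 (z = 15.75): the cube (footprint 11.5×15) is included at this height (perimeter 53.00 mm); the cube at (-4, 11.5) (footprint 26×24) is included at this height (perimeter 100.00 mm); the 13.5×11.5 cube at (3, 5.5) contributes its full rectangle (perimeter 50.00 mm); Merging all regions: the regions partially overlap (shared area 165.50 mm²), so the edge portions inside another operand are dropped and the merged outline is re-measured after clipping — boundary = 123.00 mm. So its perimeter = 123.00 mm. Layer 63 is larger (123.00 vs 100.00 mm).

layer 63 (z = 15.75 mm)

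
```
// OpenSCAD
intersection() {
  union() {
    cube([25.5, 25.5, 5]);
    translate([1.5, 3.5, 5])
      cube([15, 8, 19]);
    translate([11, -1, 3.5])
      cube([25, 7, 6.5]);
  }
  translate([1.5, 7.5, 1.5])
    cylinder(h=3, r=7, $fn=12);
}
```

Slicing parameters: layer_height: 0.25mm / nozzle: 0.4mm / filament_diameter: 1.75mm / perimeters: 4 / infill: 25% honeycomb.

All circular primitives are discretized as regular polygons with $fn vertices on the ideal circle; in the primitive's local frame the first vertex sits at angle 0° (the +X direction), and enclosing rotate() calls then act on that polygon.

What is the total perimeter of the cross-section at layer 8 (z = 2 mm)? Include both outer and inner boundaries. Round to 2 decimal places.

38.04 mm

At z = 2 mm: the cube (footprint 25.5×25.5) is included at this height (perimeter 102.00 mm); the cube at (1.5, 3.5) is absent (z outside [5, 24]); the cube at (11, -1) is not intersected at this z (z outside [3.5, 10]); Taking the union: only the 25.5×25.5 cube is present, so the union is just that shape — boundary = 102.00 mm; the cylinder at (1.5, 7.5): section is a regular 12-gon, circumradius r=7 (perimeter = 2·12·7.000·sin(180°/12) = 43.48 mm); Keeping only the common overlap: the r=7 cylinder at (1.5, 7.5) partially overlaps the result so far; clipping to the common part keeps 93.90 mm² — boundary = 38.04 mm. Overall, the cross-section is a single solid region. Total boundary length (outer) = 38.04 mm.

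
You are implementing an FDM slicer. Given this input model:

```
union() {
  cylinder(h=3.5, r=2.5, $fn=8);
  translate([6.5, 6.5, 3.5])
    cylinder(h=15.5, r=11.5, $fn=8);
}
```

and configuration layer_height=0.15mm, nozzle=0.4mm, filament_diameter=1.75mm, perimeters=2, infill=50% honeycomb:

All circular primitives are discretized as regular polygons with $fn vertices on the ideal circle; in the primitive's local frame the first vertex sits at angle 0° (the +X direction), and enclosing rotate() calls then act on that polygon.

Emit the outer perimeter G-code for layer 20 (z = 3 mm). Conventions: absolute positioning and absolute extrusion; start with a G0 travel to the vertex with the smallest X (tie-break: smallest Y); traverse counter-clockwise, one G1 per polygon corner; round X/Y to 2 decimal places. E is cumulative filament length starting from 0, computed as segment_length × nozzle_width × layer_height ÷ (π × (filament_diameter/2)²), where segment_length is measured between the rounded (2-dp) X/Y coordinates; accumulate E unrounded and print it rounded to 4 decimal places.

G0 X-2.50 Y0.00 Z3.00
G1 X-1.77 Y-1.77 E0.0478
G1 X0.00 Y-2.50 E0.0955
G1 X1.77 Y-1.77 E0.1433
G1 X2.50 Y0.00 E0.1910
G1 X1.77 Y1.77 E0.2388
G1 X0.00 Y2.50 E0.2866
G1 X-1.77 Y1.77 E0.3343
G1 X-2.50 Y0.00 E0.3821

At z = 3 mm: the r=2.5 cylinder contributes a regular 8-gon of circumradius 2.5; the cylinder at (6.5, 6.5) is not intersected at this z (z outside [3.5, 19]); Taking the union: only the r=2.5 cylinder is present, so the union is just that shape — 1 connected region. The outline is a single polygon with 8 vertices. Extrusion per mm of travel: 0.4 × 0.15 / (π × 0.875²) = 0.024945. Accumulating E over each segment gives final E = 0.3821.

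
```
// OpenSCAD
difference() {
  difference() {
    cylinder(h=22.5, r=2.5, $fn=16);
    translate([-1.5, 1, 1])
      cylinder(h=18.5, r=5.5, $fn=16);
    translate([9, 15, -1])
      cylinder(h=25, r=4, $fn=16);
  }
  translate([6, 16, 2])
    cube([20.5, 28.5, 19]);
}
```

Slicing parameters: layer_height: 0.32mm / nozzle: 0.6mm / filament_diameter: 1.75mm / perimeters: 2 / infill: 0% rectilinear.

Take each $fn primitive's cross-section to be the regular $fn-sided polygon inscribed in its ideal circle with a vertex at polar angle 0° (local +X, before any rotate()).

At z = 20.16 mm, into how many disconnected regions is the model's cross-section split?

1

At z = 20.16 mm: the r=2.5 cylinder contributes a regular 16-gon of circumradius 2.5; the cylinder at (-1.5, 1) is absent (z outside [1, 19.5]); the r=4 cylinder at (9, 15) gives a regular 16-gon of circumradius 4 (constant along its height); Taking the first minus the rest: starting from the r=2.5 cylinder, the r=4 cylinder at (9, 15) misses the remaining region (no effect) — 1 connected region; the cube at (6, 16) (footprint 20.5×28.5) is included at this height; Taking the first minus the rest: starting from the result so far, the 20.5×28.5 cube at (6, 16) misses the remaining region (no effect) — 1 connected region. The result has 1 disconnected region.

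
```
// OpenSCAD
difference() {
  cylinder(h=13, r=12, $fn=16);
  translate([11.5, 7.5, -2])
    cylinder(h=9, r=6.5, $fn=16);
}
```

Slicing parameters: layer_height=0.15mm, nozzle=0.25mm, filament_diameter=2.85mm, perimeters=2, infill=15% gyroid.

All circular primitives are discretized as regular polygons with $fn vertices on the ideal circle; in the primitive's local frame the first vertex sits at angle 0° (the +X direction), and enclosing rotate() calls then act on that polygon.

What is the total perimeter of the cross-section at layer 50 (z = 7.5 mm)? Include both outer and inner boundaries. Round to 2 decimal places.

At z = 7.5 mm: the cylinder: section is a regular 16-gon, circumradius r=12 (perimeter = 2·16·12.000·sin(180°/16) = 74.91 mm); the cylinder at (11.5, 7.5) does not reach this height (z outside [-2, 7]); After the difference (first − rest): none of the subtracted shapes is present at this height, so the r=12 cylinder is unchanged — boundary = 74.91 mm. Overall, the cross-section is a single solid region. Total boundary length (outer) = 74.91 mm.

74.91 mm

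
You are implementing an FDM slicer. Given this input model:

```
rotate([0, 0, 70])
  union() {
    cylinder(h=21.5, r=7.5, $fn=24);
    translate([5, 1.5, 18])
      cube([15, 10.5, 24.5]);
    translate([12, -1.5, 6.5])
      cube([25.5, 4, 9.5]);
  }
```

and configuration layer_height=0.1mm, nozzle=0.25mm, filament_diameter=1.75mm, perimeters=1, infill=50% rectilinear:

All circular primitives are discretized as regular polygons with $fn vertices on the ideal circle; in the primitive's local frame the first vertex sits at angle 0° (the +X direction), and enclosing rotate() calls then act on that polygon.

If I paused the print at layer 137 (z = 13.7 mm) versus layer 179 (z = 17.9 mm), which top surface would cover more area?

layer 137 (z = 13.7 mm)

Layer 137 (z = 13.7): the cylinder: section is a regular 24-gon, circumradius r=7.5 (area = (24/2)·7.500²·sin(360°/24) = 174.70 mm²); the cube at (5, 1.5) does not reach this height (z outside [18, 42.5]); the cube at (12, -1.5) is present — its section is the full 25.5×4 rectangle (area 102.00 mm²); Combining (union): the 2 present regions are separate (no shared area or edge), so areas and boundary lengths simply add and each stays a separate island — area = 276.70 mm²; (whole slice rotated 70° about Z — lengths, areas and connectivity unchanged). So its area = 276.70 mm². Layer 179 (z = 17.9): the r=7.5 cylinder contributes a regular 24-gon of circumradius 7.5 (area = (24/2)·7.500²·sin(360°/24) = 174.70 mm²); the cube at (5, 1.5) is absent (z outside [18, 42.5]); the cube at (12, -1.5) is absent (z outside [6.5, 16]); Combining (union): only the r=7.5 cylinder is present, so the union is just that shape — area = 174.70 mm²; (rotated 70° about Z; rotation is an isometry so areas/perimeters/island counts are preserved). So its area = 174.70 mm². Layer 137 is larger (276.70 vs 174.70 mm²).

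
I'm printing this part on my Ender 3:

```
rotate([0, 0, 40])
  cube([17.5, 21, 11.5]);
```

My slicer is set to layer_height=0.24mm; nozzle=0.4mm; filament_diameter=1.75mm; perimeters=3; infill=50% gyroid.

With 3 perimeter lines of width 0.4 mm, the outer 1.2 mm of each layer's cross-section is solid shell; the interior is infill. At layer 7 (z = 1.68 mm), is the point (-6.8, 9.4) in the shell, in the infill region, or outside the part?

At z = 1.68 mm: the cube (footprint 17.5×21) is included at this height; (whole slice rotated 40° about Z — lengths, areas and connectivity unchanged). Overall, the cross-section is a single solid region. Undo the 40° rotation: the query point maps to (0.833, 11.572) in the un-rotated model frame. The nearest boundary edge runs (0.00, 21.00)→(0.00, 0.00); distance from the point to it = 0.83 mm. The point is inside the cross-section, 0.83 mm from the nearest boundary — within the 1.2 mm shell band (3 × 0.4).

shell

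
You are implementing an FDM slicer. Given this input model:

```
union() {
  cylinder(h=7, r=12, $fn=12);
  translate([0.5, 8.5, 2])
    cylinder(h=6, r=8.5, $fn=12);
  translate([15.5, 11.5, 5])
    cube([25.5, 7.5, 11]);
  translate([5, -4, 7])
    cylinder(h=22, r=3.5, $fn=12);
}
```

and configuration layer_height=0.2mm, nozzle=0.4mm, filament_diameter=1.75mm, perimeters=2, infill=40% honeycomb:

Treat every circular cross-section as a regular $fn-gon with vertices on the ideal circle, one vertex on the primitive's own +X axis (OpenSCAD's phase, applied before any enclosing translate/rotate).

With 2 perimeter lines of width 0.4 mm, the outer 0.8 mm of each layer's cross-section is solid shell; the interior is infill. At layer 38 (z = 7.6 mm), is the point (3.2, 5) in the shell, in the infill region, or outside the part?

infill

At z = 7.6 mm: the cylinder is absent (z outside [0, 7]); the r=8.5 cylinder at (0.5, 8.5) gives a regular 12-gon of circumradius 8.5 (constant along its height); the 25.5×7.5 cube at (15.5, 11.5) contributes its full rectangle; the r=3.5 cylinder at (5, -4) gives a regular 12-gon of circumradius 3.5 (constant along its height); Combining (union): the 3 present regions are separate (no shared area or edge), so areas and boundary lengths simply add and each stays a separate island — 3 connected regions. Overall, the cross-section has 3 separate islands. The nearest boundary edge runs (7.86, 4.25)→(4.75, 1.14); distance from the point to it = 3.83 mm. (Shell/infill is judged within the island containing the point — the largest one.) The point is inside the cross-section and 3.83 mm from the nearest boundary — more than the 0.8 mm shell width (2 × 0.4), so it's in the infill interior.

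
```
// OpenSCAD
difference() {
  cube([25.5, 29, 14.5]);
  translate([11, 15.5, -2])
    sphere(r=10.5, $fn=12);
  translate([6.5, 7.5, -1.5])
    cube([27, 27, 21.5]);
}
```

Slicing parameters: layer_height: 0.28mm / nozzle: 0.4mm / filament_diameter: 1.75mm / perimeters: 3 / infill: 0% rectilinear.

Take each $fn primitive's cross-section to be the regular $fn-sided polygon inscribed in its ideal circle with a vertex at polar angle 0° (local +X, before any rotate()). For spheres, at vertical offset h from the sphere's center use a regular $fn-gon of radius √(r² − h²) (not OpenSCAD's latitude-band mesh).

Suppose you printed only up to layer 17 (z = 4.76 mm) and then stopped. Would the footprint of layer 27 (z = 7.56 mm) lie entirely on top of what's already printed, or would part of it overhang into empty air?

part overhangs

Compare the two slices. At z = 4.76: the 25.5×29 cube contributes its full rectangle (area 739.50 mm²); the r=10.5 sphere at (11, 15.5) contributes a regular 12-gon of circumradius √(10.5²−6.76²) = 8.034 (area = (12/2)·8.034²·sin(360°/12) = 193.66 mm²); the cube at (6.5, 7.5) (footprint 27×27) is included at this height (area 729.00 mm²); After the difference (first − rest): starting from the 25.5×29 cube (739.50 mm²), the r=10.5 sphere at (11, 15.5) lies wholly inside it (removes its full 193.66 mm² and its 49.91 mm outline becomes a hole wall); the 27×27 cube at (6.5, 7.5) partially overlaps it — only the 244.96 mm² overlap (of its 729.00 mm²) is removed, clipping the outline — area = 300.88 mm². At z = 7.56: the cube (footprint 25.5×29) is included at this height (area 739.50 mm²); the sphere at (11, 15.5): section is a regular 12-gon, circumradius = √(r²−h²) = √(10.5²−9.56²) = 4.342 (area = (12/2)·4.342²·sin(360°/12) = 56.57 mm²); the cube at (6.5, 7.5) is present — its section is the full 27×27 rectangle (area 729.00 mm²); After the difference (first − rest): starting from the 25.5×29 cube (739.50 mm²), the r=10.5 sphere at (11, 15.5) lies wholly inside it (removes its full 56.57 mm² and its 26.97 mm outline becomes a hole wall); the 27×27 cube at (6.5, 7.5) partially overlaps it — only the 351.93 mm² overlap (of its 729.00 mm²) is removed, clipping the outline — area = 331.00 mm². Checking containment: at z = 7.56 the cross-section extends beyond the z = 4.76 cross-section by about 30.12 mm².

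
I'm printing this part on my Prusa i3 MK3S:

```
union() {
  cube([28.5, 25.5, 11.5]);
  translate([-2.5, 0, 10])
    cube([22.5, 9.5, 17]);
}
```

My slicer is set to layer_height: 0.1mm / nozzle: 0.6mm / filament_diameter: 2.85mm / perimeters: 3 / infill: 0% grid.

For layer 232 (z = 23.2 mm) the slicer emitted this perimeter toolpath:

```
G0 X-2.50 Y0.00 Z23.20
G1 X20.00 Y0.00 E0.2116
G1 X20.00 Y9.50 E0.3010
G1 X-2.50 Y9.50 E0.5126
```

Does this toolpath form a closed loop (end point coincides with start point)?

Start point (G0): (-2.50, 0.00). End point (last G1): the path does not return to the start — open.

no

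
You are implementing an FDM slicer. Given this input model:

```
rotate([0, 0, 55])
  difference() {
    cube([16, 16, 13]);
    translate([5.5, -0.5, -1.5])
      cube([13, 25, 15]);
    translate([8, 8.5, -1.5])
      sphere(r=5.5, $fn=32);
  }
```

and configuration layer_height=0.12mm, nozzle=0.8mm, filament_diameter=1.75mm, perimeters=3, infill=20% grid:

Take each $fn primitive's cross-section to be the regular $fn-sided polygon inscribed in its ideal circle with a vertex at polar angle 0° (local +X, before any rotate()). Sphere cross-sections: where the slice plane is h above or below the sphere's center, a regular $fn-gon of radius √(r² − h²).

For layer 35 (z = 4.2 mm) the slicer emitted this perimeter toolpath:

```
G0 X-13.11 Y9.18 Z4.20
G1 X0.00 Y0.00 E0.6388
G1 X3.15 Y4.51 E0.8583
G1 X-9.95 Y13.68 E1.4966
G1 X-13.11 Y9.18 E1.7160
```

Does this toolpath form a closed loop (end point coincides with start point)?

yes

Start point (G0): (-13.11, 9.18). End point (last G1): the path returns to the start — closed.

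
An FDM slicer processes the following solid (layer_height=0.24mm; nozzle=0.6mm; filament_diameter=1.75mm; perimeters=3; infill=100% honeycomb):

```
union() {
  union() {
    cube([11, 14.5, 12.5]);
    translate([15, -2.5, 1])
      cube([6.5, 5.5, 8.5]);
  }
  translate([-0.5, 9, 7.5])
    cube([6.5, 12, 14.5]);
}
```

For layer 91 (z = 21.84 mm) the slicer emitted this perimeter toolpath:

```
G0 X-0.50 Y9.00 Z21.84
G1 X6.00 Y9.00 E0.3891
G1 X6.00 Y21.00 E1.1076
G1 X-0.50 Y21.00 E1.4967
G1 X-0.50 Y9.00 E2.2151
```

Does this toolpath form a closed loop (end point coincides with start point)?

yes

Start point (G0): (-0.50, 9.00). End point (last G1): the path returns to the start — closed.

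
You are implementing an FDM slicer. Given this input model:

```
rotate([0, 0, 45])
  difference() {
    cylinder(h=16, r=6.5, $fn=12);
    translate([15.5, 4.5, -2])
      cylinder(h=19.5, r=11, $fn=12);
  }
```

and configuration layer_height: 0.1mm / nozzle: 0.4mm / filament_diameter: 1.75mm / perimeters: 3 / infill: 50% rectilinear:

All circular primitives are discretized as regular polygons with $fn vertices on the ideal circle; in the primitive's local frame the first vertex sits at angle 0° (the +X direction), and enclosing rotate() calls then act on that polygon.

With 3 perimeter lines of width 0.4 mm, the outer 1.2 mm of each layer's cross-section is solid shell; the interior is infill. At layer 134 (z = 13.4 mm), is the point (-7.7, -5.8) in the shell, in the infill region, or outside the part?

outside

At z = 13.4 mm: the cylinder: section is a regular 12-gon, circumradius r=6.5; the r=11 cylinder at (15.5, 4.5) gives a regular 12-gon of circumradius 11 (constant along its height); Subtracting the remaining from the first: starting from the r=6.5 cylinder, the r=11 cylinder at (15.5, 4.5) partially overlaps it — only the 3.56 mm² overlap (of its 363.00 mm²) is removed, clipping the outline — 1 connected region; (rotated 45° about Z; rotation is an isometry so areas/perimeters/island counts are preserved). Overall, the cross-section is a single solid region. Undo the 45° rotation: the query point maps to (-9.546, 1.344) in the un-rotated model frame. The nearest boundary edge runs (-6.50, 0.00)→(-5.63, 3.25); distance from the point to it = 3.29 mm. The point is not inside any of the regions above, so it lies outside the cross-section (3.29 mm from the nearest boundary).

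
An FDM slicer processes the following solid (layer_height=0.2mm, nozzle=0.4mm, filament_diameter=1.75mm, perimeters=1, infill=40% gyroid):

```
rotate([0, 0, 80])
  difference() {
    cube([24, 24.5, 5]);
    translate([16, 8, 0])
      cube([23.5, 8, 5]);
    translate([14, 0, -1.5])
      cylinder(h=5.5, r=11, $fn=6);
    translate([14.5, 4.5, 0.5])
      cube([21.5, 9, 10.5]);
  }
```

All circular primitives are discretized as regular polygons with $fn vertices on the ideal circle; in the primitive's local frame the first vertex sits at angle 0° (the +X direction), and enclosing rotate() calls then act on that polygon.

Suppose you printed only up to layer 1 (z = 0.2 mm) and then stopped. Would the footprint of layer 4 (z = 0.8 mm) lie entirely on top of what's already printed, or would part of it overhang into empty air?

entirely on top

Compare the two slices. At z = 0.2: the cube (footprint 24×24.5) is included at this height (area 588.00 mm²); the 23.5×8 cube at (16, 8) contributes its full rectangle (area 188.00 mm²); the r=11 cylinder at (14, 0) contributes a regular 6-gon of circumradius 11 (area = (6/2)·11.000²·sin(360°/6) = 314.37 mm²); the cube at (14.5, 4.5) is absent (z outside [0.5, 11]); Subtracting the remaining from the first: starting from the 24×24.5 cube (588.00 mm²), the 23.5×8 cube at (16, 8) partially overlaps it — only the 64.00 mm² overlap (of its 188.00 mm²) is removed, clipping the outline; the r=11 cylinder at (14, 0) partially overlaps it — only the 150.30 mm² overlap (of its 314.37 mm²) is removed, clipping the outline — area = 373.70 mm²; (whole slice rotated 80° about Z — lengths, areas and connectivity unchanged). At z = 0.8: the 24×24.5 cube contributes its full rectangle (area 588.00 mm²); the 23.5×8 cube at (16, 8) contributes its full rectangle (area 188.00 mm²); the cylinder at (14, 0): section is a regular 6-gon, circumradius r=11 (area = (6/2)·11.000²·sin(360°/6) = 314.37 mm²); the cube at (14.5, 4.5) (footprint 21.5×9) is included at this height (area 193.50 mm²); Subtracting the remaining from the first: starting from the 24×24.5 cube (588.00 mm²), the 23.5×8 cube at (16, 8) partially overlaps it — only the 64.00 mm² overlap (of its 188.00 mm²) is removed, clipping the outline; the r=11 cylinder at (14, 0) partially overlaps it — only the 150.30 mm² overlap (of its 314.37 mm²) is removed, clipping the outline; the 21.5×9 cube at (14.5, 4.5) partially overlaps it — only the 15.09 mm² overlap (of its 193.50 mm²) is removed, clipping the outline — area = 358.61 mm²; (rotated 80° about Z; rotation is an isometry so areas/perimeters/island counts are preserved). Checking containment: the cross-section at z = 0.8 is a subset of the cross-section at z = 0.2.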